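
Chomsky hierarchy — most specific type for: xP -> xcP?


LHS has context (more than one symbol) and |LHS| ≤ |RHS|
Classification: Type 1 (Context-Sensitive)


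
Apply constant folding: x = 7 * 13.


7 * 13 = 91 at compile time
Optimized: x = 91


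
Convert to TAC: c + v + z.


Break into single-operator statements:
t1 = c + v
t2 = t1 + z


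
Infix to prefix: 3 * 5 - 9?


left-to-right (same/higher precedence on left): tree is (- (* 3 5) 9)
Prefix: - * 3 5 9


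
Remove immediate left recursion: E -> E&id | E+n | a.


Left-recursive alternatives: E&id, E+n; non-recursive: a
Introduce E': E -> aE', E' -> &idE' | +nE' | ε


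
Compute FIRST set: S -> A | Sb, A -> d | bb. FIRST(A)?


Per alternative of A: FIRST(d) = {d}; FIRST(bb) = {b}
FIRST(A) = {b, d}


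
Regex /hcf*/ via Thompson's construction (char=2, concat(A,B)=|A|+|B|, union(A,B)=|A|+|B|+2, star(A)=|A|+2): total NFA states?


Syntax tree has 3 char leaf(s), 0 union(s), 1 star(s)
chars contribute 3×2 = 6; each union adds +2; each star adds +2
Total: 6 + 0 + 2 = 8 states


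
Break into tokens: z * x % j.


Scan left to right, longest-match per lexeme
Tokens: ID(z), OP(*), ID(x), OP(%), ID(j)


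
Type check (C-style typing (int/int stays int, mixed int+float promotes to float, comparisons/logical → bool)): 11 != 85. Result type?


Operand types: int != int
Rule: comparison yields bool
Result type: bool


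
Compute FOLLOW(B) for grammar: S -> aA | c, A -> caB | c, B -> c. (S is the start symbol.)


$ ∈ FOLLOW(S). For each A -> αBβ: add FIRST(β)\{ε} to FOLLOW(B); if β nullable, add FOLLOW(A).
FOLLOW(B) = {$}


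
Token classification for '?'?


Pattern: operator symbol
Type: OPERATOR


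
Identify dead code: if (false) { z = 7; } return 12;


condition is constant false, so the whole block is unreachable
Dead: 'if (false) { z = 7; }'


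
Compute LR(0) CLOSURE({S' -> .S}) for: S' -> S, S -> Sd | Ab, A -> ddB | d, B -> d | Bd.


Start: S' -> .S
For each item with dot before a nonterminal B, add B -> .γ for every B-production
Closure: [S' -> .S, S -> .Sd, S -> .Ab, A -> .ddB, A -> .d]


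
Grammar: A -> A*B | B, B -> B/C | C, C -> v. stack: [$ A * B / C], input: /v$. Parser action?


handle 'B/C' on top
Action: reduce (B -> B/C)


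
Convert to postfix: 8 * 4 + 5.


Left to right (same or higher precedence on left)
Postfix: 8 4 * 5 +


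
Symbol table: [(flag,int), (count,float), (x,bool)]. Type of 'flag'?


Lookup 'flag' → type int


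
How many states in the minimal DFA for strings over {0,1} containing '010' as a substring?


KMP-style automaton: 3 progress states + 1 absorbing accept = 4
Minimal DFA: 4 states


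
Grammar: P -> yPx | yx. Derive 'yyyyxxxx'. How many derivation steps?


Derivation: P => yPx => yyPxx => yyyPxxx => yyyyxxxx
Steps: 4


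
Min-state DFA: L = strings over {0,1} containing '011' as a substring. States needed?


KMP-style automaton: 3 progress states + 1 absorbing accept = 4
Minimal DFA: 4 states


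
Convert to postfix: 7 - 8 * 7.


* has higher precedence, evaluate 8*7 first
Postfix: 7 8 7 * -


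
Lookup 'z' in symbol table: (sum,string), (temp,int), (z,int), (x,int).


Lookup 'z' → type int


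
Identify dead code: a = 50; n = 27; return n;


a is assigned but never read
Dead: 'a = 50'


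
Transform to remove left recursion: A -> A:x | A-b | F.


Left-recursive alternatives: A:x, A-b; non-recursive: F
Introduce A': A -> FA', A' -> :xA' | -bA' | ε


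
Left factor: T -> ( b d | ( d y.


Common prefix: '('
Factored: T -> ( T', T' -> b d | d y


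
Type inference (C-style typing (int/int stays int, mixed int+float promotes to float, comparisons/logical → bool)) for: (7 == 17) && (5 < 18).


Operand types: bool && bool
Rule: logical operators take bool operands and yield bool
Result type: bool


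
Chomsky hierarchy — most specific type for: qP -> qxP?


LHS has context (more than one symbol) and |LHS| ≤ |RHS|
Classification: Type 1 (Context-Sensitive)


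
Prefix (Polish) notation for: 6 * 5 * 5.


left-to-right (same/higher precedence on left): tree is (* (* 6 5) 5)
Prefix: * * 6 5 5


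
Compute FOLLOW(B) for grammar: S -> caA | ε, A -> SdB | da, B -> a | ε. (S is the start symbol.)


$ ∈ FOLLOW(S). For each A -> αBβ: add FIRST(β)\{ε} to FOLLOW(B); if β nullable, add FOLLOW(A).
FOLLOW(B) = {$, d}


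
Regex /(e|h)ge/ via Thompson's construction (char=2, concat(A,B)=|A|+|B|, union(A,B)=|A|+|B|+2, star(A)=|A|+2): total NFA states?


Syntax tree has 4 char leaf(s), 1 union(s), 0 star(s)
chars contribute 4×2 = 8; each union adds +2; each star adds +2
Total: 8 + 2 + 0 = 10 states


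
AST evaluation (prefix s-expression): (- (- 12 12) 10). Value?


Evaluate inner: (- 12 12) = 0
Evaluate root: (- 0 10) = -10
Result: -10


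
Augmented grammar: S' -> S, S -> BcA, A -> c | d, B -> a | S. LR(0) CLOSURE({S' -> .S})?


Start: S' -> .S
For each item with dot before a nonterminal B, add B -> .γ for every B-production
Closure: [S' -> .S, S -> .BcA, B -> .a, B -> .S]


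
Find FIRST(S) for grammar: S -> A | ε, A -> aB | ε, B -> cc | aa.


Per alternative of S: FIRST(A) = {a, ε}; FIRST(ε) = {ε}
FIRST(S) = {a, ε}


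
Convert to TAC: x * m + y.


Break into single-operator statements:
t1 = x * m
t2 = t1 + y


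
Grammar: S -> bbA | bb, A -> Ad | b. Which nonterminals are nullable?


A nonterminal is nullable iff some alternative derives ε (directly, or every symbol in it is nullable)
Nullable: {}


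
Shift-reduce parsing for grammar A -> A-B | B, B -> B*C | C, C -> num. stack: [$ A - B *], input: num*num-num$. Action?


no handle; shift 'num'
Action: shift


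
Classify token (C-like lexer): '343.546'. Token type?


Pattern: digits with a decimal point
Type: FLOAT_LITERAL


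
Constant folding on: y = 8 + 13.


8 + 13 = 21 at compile time
Optimized: y = 21


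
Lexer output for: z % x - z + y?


Scan left to right, longest-match per lexeme
Tokens: ID(z), OP(%), ID(x), OP(-), ID(z), OP(+), ID(y)


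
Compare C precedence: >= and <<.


'<<' is shift (level 8); '>=' is relational (level 7)
Higher level binds tighter
'<<' has higher precedence than '>='


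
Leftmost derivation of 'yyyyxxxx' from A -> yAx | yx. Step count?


Derivation: A => yAx => yyAxx => yyyAxxx => yyyyxxxx
Steps: 4


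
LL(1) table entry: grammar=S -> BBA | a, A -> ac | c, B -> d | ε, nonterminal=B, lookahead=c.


For [B, c]: ε is nullable and 'c' ∈ FOLLOW(B)
Entry: B -> ε


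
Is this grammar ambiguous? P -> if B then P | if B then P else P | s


dangling else: 'if B then if B then s else s' parses two ways
Ambiguous


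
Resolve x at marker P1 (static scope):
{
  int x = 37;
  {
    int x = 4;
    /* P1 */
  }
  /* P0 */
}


x declared in the same block as P1
x = 4


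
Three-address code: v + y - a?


Break into single-operator statements:
t1 = v + y
t2 = t1 - a


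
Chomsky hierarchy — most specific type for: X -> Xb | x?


Left-linear: every RHS is a terminal or one nonterminal followed by a terminal
Classification: Type 3 (Regular)


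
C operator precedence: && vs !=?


'!=' is equality (level 6); '&&' is logical AND (level 2)
Higher level binds tighter
'!=' has higher precedence than '&&'


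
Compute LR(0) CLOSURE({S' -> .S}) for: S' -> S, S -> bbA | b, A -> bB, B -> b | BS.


Start: S' -> .S
For each item with dot before a nonterminal B, add B -> .γ for every B-production
Closure: [S' -> .S, S -> .bbA, S -> .b]


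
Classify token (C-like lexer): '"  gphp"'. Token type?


Pattern: double-quoted sequence
Type: STRING_LITERAL


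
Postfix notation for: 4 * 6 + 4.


Left to right (same or higher precedence on left)
Postfix: 4 6 * 4 +


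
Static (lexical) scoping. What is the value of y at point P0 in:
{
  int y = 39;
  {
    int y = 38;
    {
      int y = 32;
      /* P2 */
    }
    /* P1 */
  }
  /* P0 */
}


y declared in the same block as P0
y = 39


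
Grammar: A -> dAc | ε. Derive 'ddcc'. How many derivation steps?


Derivation: A => dAc => ddAcc => ddcc
Steps: 3


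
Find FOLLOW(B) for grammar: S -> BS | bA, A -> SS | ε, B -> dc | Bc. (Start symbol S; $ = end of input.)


$ ∈ FOLLOW(S). For each A -> αBβ: add FIRST(β)\{ε} to FOLLOW(B); if β nullable, add FOLLOW(A).
FOLLOW(B) = {b, c, d}


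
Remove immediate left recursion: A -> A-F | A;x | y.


Left-recursive alternatives: A-F, A;x; non-recursive: y
Introduce A': A -> yA', A' -> -FA' | ;xA' | ε


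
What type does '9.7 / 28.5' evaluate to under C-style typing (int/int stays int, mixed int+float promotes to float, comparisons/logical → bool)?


Operand types: float / float
Rule: mixed int/float promotes to float; int/int stays int
Result type: float


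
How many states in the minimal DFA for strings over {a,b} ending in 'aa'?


Track the longest suffix of input matching a prefix of 'aa': 3 classes (prefixes of length 0..2)
Minimal DFA: 3 states


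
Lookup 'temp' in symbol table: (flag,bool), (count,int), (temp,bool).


Lookup 'temp' → type bool


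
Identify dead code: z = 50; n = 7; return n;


z is assigned but never read
Dead: 'z = 50'


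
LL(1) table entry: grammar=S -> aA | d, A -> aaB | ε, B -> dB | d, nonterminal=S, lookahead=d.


For [S, d]: 'd' ∈ FIRST(d)
Entry: S -> d


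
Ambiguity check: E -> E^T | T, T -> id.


precedence layered via separate nonterminal T: deterministic
Unambiguous


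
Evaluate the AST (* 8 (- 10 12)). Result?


Evaluate inner: (- 10 12) = -2
Evaluate root: (* 8 -2) = -16
Result: -16


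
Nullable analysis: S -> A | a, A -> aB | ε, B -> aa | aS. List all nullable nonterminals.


A nonterminal is nullable iff some alternative derives ε (directly, or every symbol in it is nullable)
Nullable: {A, S}


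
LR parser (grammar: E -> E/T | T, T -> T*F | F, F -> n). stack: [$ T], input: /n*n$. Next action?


lookahead ∉ {*} so T won't extend; reduce E -> T
Action: reduce (E -> T)


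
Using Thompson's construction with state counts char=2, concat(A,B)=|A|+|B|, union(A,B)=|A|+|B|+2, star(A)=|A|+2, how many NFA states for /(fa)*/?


Syntax tree has 2 char leaf(s), 0 union(s), 1 star(s)
chars contribute 2×2 = 4; each union adds +2; each star adds +2
Total: 4 + 0 + 2 = 6 states


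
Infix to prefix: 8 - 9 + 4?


left-to-right (same/higher precedence on left): tree is (+ (- 8 9) 4)
Prefix: + - 8 9 4


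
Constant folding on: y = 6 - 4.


6 - 4 = 2 at compile time
Optimized: y = 2


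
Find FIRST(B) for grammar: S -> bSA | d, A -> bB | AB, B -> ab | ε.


Per alternative of B: FIRST(ab) = {a}; FIRST(ε) = {ε}
FIRST(B) = {a, ε}


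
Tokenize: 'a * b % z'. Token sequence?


Scan left to right, longest-match per lexeme
Tokens: ID(a), OP(*), ID(b), OP(%), ID(z)


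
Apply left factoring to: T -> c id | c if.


Common prefix: 'c'
Factored: T -> c T', T' -> id | if


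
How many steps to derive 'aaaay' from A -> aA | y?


Derivation: A => aA => aaA => aaaA => aaaaA => aaaay
Steps: 5


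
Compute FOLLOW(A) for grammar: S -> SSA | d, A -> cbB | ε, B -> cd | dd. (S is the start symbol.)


$ ∈ FOLLOW(S). For each A -> αBβ: add FIRST(β)\{ε} to FOLLOW(B); if β nullable, add FOLLOW(A).
FOLLOW(A) = {$, c, d}


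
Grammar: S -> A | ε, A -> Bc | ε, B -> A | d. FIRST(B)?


Per alternative of B: FIRST(A) = {c, d, ε}; FIRST(d) = {d}
FIRST(B) = {c, d, ε}


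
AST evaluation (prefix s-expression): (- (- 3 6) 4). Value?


Evaluate inner: (- 3 6) = -3
Evaluate root: (- -3 4) = -7
Result: -7


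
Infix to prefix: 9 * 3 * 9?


left-to-right (same/higher precedence on left): tree is (* (* 9 3) 9)
Prefix: * * 9 3 9


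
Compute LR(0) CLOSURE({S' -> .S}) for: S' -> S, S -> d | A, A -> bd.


Start: S' -> .S
For each item with dot before a nonterminal B, add B -> .γ for every B-production
Closure: [S' -> .S, S -> .d, S -> .A, A -> .bd]


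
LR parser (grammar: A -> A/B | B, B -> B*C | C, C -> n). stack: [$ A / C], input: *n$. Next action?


'C' (not preceded by B*) is the handle for B -> C
Action: reduce (B -> C)


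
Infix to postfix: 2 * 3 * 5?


Left to right (same or higher precedence on left)
Postfix: 2 3 * 5 *


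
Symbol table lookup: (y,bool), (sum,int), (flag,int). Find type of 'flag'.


Lookup 'flag' → type int


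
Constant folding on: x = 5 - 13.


5 - 13 = -8 at compile time
Optimized: x = -8


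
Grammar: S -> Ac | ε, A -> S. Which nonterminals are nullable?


A nonterminal is nullable iff some alternative derives ε (directly, or every symbol in it is nullable)
Nullable: {A, S}


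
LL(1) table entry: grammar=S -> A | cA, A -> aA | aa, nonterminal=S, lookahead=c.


For [S, c]: 'c' ∈ FIRST(cA)
Entry: S -> cA


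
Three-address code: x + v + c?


Break into single-operator statements:
t1 = x + v
t2 = t1 + c


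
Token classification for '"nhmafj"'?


Pattern: double-quoted sequence
Type: STRING_LITERAL


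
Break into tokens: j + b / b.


Scan left to right, longest-match per lexeme
Tokens: ID(j), OP(+), ID(b), OP(/), ID(b)


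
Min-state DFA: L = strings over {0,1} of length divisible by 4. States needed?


Track length mod 4: states 0..3, accept at 0
Minimal DFA: 4 states


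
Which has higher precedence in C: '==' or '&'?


'==' is equality (level 6); '&' is bitwise AND (level 5)
Higher level binds tighter
'==' has higher precedence than '&'


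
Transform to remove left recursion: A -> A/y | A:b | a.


Left-recursive alternatives: A/y, A:b; non-recursive: a
Introduce A': A -> aA', A' -> /yA' | :bA' | ε


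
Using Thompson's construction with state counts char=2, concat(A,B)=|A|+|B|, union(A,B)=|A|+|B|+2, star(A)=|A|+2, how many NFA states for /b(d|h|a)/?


Syntax tree has 4 char leaf(s), 2 union(s), 0 star(s)
chars contribute 4×2 = 8; each union adds +2; each star adds +2
Total: 8 + 4 + 0 = 12 states


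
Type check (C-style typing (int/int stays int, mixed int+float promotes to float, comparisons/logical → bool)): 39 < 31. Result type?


Operand types: int < int
Rule: comparison yields bool
Result type: bool


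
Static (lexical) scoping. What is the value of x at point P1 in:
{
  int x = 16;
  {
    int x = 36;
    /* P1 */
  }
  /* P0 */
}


x declared in the same block as P1
x = 36


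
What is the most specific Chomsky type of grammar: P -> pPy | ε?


Single nonterminal LHS, but p^n y^n is not regular
Classification: Type 2 (Context-Free)


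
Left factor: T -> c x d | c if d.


Common prefix: 'c'
Factored: T -> c T', T' -> x d | if d


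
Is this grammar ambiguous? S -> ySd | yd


balanced y^n…d^n: each string has a unique parse
Unambiguous


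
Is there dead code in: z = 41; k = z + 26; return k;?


z is read by k's definition; k is returned
No dead code


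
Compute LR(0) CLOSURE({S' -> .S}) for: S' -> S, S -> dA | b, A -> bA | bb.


Start: S' -> .S
For each item with dot before a nonterminal B, add B -> .γ for every B-production
Closure: [S' -> .S, S -> .dA, S -> .b]


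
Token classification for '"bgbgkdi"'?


Pattern: double-quoted sequence
Type: STRING_LITERAL


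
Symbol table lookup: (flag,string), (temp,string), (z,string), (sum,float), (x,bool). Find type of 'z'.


Lookup 'z' → type string


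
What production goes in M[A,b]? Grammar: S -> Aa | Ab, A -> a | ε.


For [A, b]: ε is nullable and 'b' ∈ FOLLOW(A)
Entry: A -> ε


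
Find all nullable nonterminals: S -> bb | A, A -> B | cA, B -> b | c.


A nonterminal is nullable iff some alternative derives ε (directly, or every symbol in it is nullable)
Nullable: {}


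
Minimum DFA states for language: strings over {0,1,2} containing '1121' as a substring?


KMP-style automaton: 4 progress states + 1 absorbing accept = 5
Minimal DFA: 5 states


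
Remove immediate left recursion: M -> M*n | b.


Left-recursive alternatives: M*n; non-recursive: b
Introduce M': M -> bM', M' -> *nM' | ε


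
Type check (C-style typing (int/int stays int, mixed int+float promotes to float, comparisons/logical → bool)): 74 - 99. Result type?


Operand types: int - int
Rule: mixed int/float promotes to float; int/int stays int
Result type: int


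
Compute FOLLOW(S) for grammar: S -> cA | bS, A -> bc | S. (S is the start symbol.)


$ ∈ FOLLOW(S). For each A -> αBβ: add FIRST(β)\{ε} to FOLLOW(B); if β nullable, add FOLLOW(A).
FOLLOW(S) = {$}


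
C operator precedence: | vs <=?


'<=' is relational (level 7); '|' is bitwise OR (level 3)
Higher level binds tighter
'<=' has higher precedence than '|'


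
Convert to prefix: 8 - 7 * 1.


'*' binds tighter: tree is (- 8 (* 7 1))
Prefix: - 8 * 7 1


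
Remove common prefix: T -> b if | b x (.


Common prefix: 'b'
Factored: T -> b T', T' -> if | x (


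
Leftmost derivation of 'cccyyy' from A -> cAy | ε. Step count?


Derivation: A => cAy => ccAyy => cccAyyy => cccyyy
Steps: 4


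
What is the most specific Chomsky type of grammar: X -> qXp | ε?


Single nonterminal LHS, but q^n p^n is not regular
Classification: Type 2 (Context-Free)


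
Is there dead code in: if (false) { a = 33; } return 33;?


condition is constant false, so the whole block is unreachable
Dead: 'if (false) { a = 33; }'


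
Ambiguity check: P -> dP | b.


right-linear, alternatives start with distinct terminals 'd' vs 'b': unique leftmost derivation
Unambiguous


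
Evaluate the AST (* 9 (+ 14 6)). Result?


Evaluate inner: (+ 14 6) = 20
Evaluate root: (* 9 20) = 180
Result: 180


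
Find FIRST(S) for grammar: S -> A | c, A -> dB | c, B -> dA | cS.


Per alternative of S: FIRST(A) = {c, d}; FIRST(c) = {c}
FIRST(S) = {c, d}


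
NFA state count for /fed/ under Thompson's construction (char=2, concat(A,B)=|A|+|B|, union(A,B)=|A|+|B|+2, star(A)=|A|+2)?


Syntax tree has 3 char leaf(s), 0 union(s), 0 star(s)
chars contribute 3×2 = 6; each union adds +2; each star adds +2
Total: 6 + 0 + 0 = 6 states


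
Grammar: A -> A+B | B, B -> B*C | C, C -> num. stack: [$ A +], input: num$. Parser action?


no handle ('A+' is not any RHS); shift 'num'
Action: shift


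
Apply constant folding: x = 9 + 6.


9 + 6 = 15 at compile time
Optimized: x = 15


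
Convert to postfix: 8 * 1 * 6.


Left to right (same or higher precedence on left)
Postfix: 8 1 * 6 *


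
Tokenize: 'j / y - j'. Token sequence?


Scan left to right, longest-match per lexeme
Tokens: ID(j), OP(/), ID(y), OP(-), ID(j)


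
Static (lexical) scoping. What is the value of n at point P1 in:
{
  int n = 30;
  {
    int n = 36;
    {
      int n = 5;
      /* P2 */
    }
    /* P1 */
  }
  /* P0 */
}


n declared in the same block as P1
n = 36


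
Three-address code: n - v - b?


Break into single-operator statements:
t1 = n - v
t2 = t1 - b


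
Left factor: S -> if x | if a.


Common prefix: 'if'
Factored: S -> if S', S' -> x | a


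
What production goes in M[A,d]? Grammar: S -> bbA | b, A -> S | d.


For [A, d]: 'd' ∈ FIRST(d)
Entry: A -> d


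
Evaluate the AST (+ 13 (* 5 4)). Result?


Evaluate inner: (* 5 4) = 20
Evaluate root: (+ 13 20) = 33
Result: 33


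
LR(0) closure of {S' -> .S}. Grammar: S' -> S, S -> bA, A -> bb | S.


Start: S' -> .S
For each item with dot before a nonterminal B, add B -> .γ for every B-production
Closure: [S' -> .S, S -> .bA]


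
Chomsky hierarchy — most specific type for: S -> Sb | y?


Left-linear: every RHS is a terminal or one nonterminal followed by a terminal
Classification: Type 3 (Regular)


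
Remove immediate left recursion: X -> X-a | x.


Left-recursive alternatives: X-a; non-recursive: x
Introduce X': X -> xX', X' -> -aX' | ε


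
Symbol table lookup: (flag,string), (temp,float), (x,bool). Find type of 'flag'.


Lookup 'flag' → type string


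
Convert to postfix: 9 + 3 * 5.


* has higher precedence, evaluate 3*5 first
Postfix: 9 3 5 * +


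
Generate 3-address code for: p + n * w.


Break into single-operator statements:
t1 = n * w
t2 = p + t1


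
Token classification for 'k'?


Pattern: letter/underscore followed by alphanumerics, not a keyword
Type: IDENTIFIER


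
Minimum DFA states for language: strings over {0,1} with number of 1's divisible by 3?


Track (count of 1) mod 3: states 0..2, accept at 0
Minimal DFA: 3 states


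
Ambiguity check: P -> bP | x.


right-linear, alternatives start with distinct terminals 'b' vs 'x': unique leftmost derivation
Unambiguous


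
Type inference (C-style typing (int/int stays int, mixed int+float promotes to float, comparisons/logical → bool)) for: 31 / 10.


Operand types: int / int
Rule: mixed int/float promotes to float; int/int stays int
Result type: int


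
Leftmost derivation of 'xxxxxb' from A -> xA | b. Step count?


Derivation: A => xA => xxA => xxxA => xxxxA => xxxxxA => xxxxxb
Steps: 6


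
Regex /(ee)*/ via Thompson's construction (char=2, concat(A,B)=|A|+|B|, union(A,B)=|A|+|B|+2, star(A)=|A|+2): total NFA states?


Syntax tree has 2 char leaf(s), 0 union(s), 1 star(s)
chars contribute 2×2 = 4; each union adds +2; each star adds +2
Total: 4 + 0 + 2 = 6 states


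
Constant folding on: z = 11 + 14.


11 + 14 = 25 at compile time
Optimized: z = 25


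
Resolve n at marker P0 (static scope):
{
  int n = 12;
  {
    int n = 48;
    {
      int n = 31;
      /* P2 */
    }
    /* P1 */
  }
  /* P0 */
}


n declared in the same block as P0
n = 12


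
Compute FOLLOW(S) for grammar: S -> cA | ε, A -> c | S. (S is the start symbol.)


$ ∈ FOLLOW(S). For each A -> αBβ: add FIRST(β)\{ε} to FOLLOW(B); if β nullable, add FOLLOW(A).
FOLLOW(S) = {$}


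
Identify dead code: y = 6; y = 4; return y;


first assignment to y is overwritten before any read
Dead: 'y = 6'


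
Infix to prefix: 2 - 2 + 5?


left-to-right (same/higher precedence on left): tree is (+ (- 2 2) 5)
Prefix: + - 2 2 5


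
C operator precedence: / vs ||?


'/' is multiplicative (level 10); '||' is logical OR (level 1)
Higher level binds tighter
'/' has higher precedence than '||'


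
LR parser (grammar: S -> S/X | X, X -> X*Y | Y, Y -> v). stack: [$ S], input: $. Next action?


start symbol S on stack, input exhausted
Action: accept


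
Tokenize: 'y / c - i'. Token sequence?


Scan left to right, longest-match per lexeme
Tokens: ID(y), OP(/), ID(c), OP(-), ID(i)


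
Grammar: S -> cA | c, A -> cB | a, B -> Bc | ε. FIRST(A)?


Per alternative of A: FIRST(cB) = {c}; FIRST(a) = {a}
FIRST(A) = {a, c}


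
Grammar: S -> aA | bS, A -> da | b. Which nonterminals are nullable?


A nonterminal is nullable iff some alternative derives ε (directly, or every symbol in it is nullable)
Nullable: {}


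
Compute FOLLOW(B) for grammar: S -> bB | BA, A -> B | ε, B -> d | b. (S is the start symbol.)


$ ∈ FOLLOW(S). For each A -> αBβ: add FIRST(β)\{ε} to FOLLOW(B); if β nullable, add FOLLOW(A).
FOLLOW(B) = {$, b, d}


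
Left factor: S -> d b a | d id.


Common prefix: 'd'
Factored: S -> d S', S' -> b a | id


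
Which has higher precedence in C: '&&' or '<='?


'<=' is relational (level 7); '&&' is logical AND (level 2)
Higher level binds tighter
'<=' has higher precedence than '&&'


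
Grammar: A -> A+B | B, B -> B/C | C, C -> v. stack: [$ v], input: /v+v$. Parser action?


'v' on top is the handle for C -> v
Action: reduce (C -> v)


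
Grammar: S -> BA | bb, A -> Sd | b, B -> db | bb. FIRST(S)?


Per alternative of S: FIRST(BA) = {b, d}; FIRST(bb) = {b}
FIRST(S) = {b, d}


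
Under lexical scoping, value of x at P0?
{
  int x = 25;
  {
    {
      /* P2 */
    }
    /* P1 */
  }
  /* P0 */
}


x declared in the same block as P0
x = 25


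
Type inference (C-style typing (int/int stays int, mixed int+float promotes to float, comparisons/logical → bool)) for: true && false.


Operand types: bool && bool
Rule: logical operators take bool operands and yield bool
Result type: bool


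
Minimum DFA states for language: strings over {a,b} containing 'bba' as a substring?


KMP-style automaton: 3 progress states + 1 absorbing accept = 4
Minimal DFA: 4 states


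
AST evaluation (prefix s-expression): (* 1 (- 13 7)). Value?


Evaluate inner: (- 13 7) = 6
Evaluate root: (* 1 6) = 6
Result: 6


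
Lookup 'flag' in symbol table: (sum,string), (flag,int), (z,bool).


Lookup 'flag' → type int


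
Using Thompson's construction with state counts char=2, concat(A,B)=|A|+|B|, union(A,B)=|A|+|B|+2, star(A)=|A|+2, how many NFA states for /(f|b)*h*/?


Syntax tree has 3 char leaf(s), 1 union(s), 2 star(s)
chars contribute 3×2 = 6; each union adds +2; each star adds +2
Total: 6 + 2 + 4 = 12 states


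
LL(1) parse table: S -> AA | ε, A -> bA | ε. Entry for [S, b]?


For [S, b]: 'b' ∈ FIRST(AA)
Entry: S -> AA


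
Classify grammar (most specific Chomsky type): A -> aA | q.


Right-linear: every RHS is a terminal or a terminal followed by one nonterminal
Classification: Type 3 (Regular)


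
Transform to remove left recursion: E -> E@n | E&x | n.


Left-recursive alternatives: E@n, E&x; non-recursive: n
Introduce E': E -> nE', E' -> @nE' | &xE' | ε


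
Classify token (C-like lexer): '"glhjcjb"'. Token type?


Pattern: double-quoted sequence
Type: STRING_LITERAL


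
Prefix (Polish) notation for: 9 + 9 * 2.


'*' binds tighter: tree is (+ 9 (* 9 2))
Prefix: + 9 * 9 2


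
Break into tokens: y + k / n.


Scan left to right, longest-match per lexeme
Tokens: ID(y), OP(+), ID(k), OP(/), ID(n)


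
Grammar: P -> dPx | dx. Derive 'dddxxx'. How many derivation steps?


Derivation: P => dPx => ddPxx => dddxxx
Steps: 3


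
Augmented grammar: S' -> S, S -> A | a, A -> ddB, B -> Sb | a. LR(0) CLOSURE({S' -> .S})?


Start: S' -> .S
For each item with dot before a nonterminal B, add B -> .γ for every B-production
Closure: [S' -> .S, S -> .A, S -> .a, A -> .ddB]


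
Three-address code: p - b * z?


Break into single-operator statements:
t1 = b * z
t2 = p - t1


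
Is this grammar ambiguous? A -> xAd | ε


balanced x^n…d^n: each string has a unique parse
Unambiguous


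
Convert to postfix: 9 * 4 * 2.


Left to right (same or higher precedence on left)
Postfix: 9 4 * 2 *


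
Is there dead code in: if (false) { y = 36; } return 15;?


condition is constant false, so the whole block is unreachable
Dead: 'if (false) { y = 36; }'


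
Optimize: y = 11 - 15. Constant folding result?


11 - 15 = -4 at compile time
Optimized: y = -4


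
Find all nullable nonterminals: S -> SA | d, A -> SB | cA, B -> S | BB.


A nonterminal is nullable iff some alternative derives ε (directly, or every symbol in it is nullable)
Nullable: {}


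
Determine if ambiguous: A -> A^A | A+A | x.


'x^x+x' has two parse trees (no precedence encoded between ^ and +)
Ambiguous


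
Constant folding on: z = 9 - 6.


9 - 6 = 3 at compile time
Optimized: z = 3


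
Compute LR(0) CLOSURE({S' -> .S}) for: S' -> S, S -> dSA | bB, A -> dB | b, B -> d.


Start: S' -> .S
For each item with dot before a nonterminal B, add B -> .γ for every B-production
Closure: [S' -> .S, S -> .dSA, S -> .bB]


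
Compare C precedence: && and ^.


'^' is bitwise XOR (level 4); '&&' is logical AND (level 2)
Higher level binds tighter
'^' has higher precedence than '&&'


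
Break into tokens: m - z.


Scan left to right, longest-match per lexeme
Tokens: ID(m), OP(-), ID(z)


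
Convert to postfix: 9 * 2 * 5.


Left to right (same or higher precedence on left)
Postfix: 9 2 * 5 *


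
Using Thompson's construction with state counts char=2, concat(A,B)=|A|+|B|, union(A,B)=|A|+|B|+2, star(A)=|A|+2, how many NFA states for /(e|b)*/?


Syntax tree has 2 char leaf(s), 1 union(s), 1 star(s)
chars contribute 2×2 = 4; each union adds +2; each star adds +2
Total: 4 + 2 + 2 = 8 states


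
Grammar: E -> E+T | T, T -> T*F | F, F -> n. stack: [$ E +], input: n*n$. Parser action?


no handle ('E+' is not any RHS); shift 'n'
Action: shift


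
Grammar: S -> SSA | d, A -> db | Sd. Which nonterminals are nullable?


A nonterminal is nullable iff some alternative derives ε (directly, or every symbol in it is nullable)
Nullable: {}


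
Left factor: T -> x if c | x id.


Common prefix: 'x'
Factored: T -> x T', T' -> if c | id


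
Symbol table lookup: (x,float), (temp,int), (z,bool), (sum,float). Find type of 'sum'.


Lookup 'sum' → type float


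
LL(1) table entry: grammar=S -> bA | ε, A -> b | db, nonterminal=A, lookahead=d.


For [A, d]: 'd' ∈ FIRST(db)
Entry: A -> db


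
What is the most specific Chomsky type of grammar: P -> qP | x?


Right-linear: every RHS is a terminal or a terminal followed by one nonterminal
Classification: Type 3 (Regular)


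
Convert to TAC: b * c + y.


Break into single-operator statements:
t1 = b * c
t2 = t1 + y


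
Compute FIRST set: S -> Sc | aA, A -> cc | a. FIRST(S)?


Per alternative of S: FIRST(Sc) = {a}; FIRST(aA) = {a}
FIRST(S) = {a}


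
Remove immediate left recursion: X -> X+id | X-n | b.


Left-recursive alternatives: X+id, X-n; non-recursive: b
Introduce X': X -> bX', X' -> +idX' | -nX' | ε


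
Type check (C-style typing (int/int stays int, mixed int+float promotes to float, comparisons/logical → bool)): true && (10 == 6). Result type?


Operand types: bool && bool
Rule: logical operators take bool operands and yield bool
Result type: bool


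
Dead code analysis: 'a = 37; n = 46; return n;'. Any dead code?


a is assigned but never read
Dead: 'a = 37'


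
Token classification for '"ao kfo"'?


Pattern: double-quoted sequence
Type: STRING_LITERAL


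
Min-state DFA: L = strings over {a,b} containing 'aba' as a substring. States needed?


KMP-style automaton: 3 progress states + 1 absorbing accept = 4
Minimal DFA: 4 states


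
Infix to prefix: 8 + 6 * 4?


'*' binds tighter: tree is (+ 8 (* 6 4))
Prefix: + 8 * 6 4


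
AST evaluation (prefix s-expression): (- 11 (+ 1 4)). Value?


Evaluate inner: (+ 1 4) = 5
Evaluate root: (- 11 5) = 6
Result: 6


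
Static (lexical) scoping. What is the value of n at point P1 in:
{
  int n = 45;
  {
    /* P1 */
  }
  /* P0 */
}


P1's block does not declare n; resolves to the enclosing declaration at depth 0
n = 45


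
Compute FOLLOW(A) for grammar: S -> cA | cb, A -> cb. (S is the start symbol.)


$ ∈ FOLLOW(S). For each A -> αBβ: add FIRST(β)\{ε} to FOLLOW(B); if β nullable, add FOLLOW(A).
FOLLOW(A) = {$}


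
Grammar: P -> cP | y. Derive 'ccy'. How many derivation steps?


Derivation: P => cP => ccP => ccy
Steps: 3


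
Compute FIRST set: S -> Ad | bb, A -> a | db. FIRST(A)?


Per alternative of A: FIRST(a) = {a}; FIRST(db) = {d}
FIRST(A) = {a, d}


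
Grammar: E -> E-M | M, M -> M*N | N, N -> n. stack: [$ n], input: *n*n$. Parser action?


'n' on top is the handle for N -> n
Action: reduce (N -> n)


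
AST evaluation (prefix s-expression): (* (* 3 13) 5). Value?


Evaluate inner: (* 3 13) = 39
Evaluate root: (* 39 5) = 195
Result: 195


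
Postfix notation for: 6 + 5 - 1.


Left to right (same or higher precedence on left)
Postfix: 6 5 + 1 -


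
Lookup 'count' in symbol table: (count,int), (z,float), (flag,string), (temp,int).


Lookup 'count' → type int


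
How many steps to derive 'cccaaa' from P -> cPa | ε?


Derivation: P => cPa => ccPaa => cccPaaa => cccaaa
Steps: 4


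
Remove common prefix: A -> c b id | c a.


Common prefix: 'c'
Factored: A -> c A', A' -> b id | a


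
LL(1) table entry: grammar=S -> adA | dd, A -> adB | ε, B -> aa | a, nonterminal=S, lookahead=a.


For [S, a]: 'a' ∈ FIRST(adA)
Entry: S -> adA


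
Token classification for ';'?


Pattern: delimiter/punctuation
Type: PUNCTUATION


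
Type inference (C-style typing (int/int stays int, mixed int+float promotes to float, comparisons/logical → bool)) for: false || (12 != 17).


Operand types: bool || bool
Rule: logical operators take bool operands and yield bool
Result type: bool


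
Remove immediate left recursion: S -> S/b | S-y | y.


Left-recursive alternatives: S/b, S-y; non-recursive: y
Introduce S': S -> yS', S' -> /bS' | -yS' | ε


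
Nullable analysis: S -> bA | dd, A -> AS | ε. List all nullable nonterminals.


A nonterminal is nullable iff some alternative derives ε (directly, or every symbol in it is nullable)
Nullable: {A}


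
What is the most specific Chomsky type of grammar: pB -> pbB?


LHS has context (more than one symbol) and |LHS| ≤ |RHS|
Classification: Type 1 (Context-Sensitive)


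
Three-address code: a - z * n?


Break into single-operator statements:
t1 = z * n
t2 = a - t1


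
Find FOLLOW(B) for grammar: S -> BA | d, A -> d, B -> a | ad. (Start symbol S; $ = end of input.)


$ ∈ FOLLOW(S). For each A -> αBβ: add FIRST(β)\{ε} to FOLLOW(B); if β nullable, add FOLLOW(A).
FOLLOW(B) = {d}


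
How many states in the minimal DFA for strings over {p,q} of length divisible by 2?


Track length mod 2: states 0..1, accept at 0
Minimal DFA: 2 states


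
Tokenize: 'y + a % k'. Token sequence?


Scan left to right, longest-match per lexeme
Tokens: ID(y), OP(+), ID(a), OP(%), ID(k)


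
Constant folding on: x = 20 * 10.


20 * 10 = 200 at compile time
Optimized: x = 200


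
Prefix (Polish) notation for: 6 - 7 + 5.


left-to-right (same/higher precedence on left): tree is (+ (- 6 7) 5)
Prefix: + - 6 7 5


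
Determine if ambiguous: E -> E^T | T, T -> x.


precedence layered via separate nonterminal T: deterministic
Unambiguous


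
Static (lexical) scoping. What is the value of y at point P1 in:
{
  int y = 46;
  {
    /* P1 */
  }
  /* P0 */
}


P1's block does not declare y; resolves to the enclosing declaration at depth 0
y = 46


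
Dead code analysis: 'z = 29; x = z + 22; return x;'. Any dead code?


z is read by x's definition; x is returned
No dead code


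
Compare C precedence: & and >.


'>' is relational (level 7); '&' is bitwise AND (level 5)
Higher level binds tighter
'>' has higher precedence than '&'


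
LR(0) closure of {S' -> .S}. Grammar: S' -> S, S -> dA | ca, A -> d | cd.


Start: S' -> .S
For each item with dot before a nonterminal B, add B -> .γ for every B-production
Closure: [S' -> .S, S -> .dA, S -> .ca]


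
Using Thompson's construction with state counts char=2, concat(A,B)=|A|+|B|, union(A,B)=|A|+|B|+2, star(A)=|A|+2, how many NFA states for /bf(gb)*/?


Syntax tree has 4 char leaf(s), 0 union(s), 1 star(s)
chars contribute 4×2 = 8; each union adds +2; each star adds +2
Total: 8 + 0 + 2 = 10 states


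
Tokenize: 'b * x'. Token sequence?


Scan left to right, longest-match per lexeme
Tokens: ID(b), OP(*), ID(x)


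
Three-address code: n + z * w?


Break into single-operator statements:
t1 = z * w
t2 = n + t1


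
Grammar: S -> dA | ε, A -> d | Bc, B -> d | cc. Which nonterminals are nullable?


A nonterminal is nullable iff some alternative derives ε (directly, or every symbol in it is nullable)
Nullable: {S}


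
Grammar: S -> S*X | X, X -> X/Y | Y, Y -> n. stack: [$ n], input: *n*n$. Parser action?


'n' on top is the handle for Y -> n
Action: reduce (Y -> n)


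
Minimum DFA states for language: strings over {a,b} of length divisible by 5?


Track length mod 5: states 0..4, accept at 0
Minimal DFA: 5 states


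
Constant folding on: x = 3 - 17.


3 - 17 = -14 at compile time
Optimized: x = -14


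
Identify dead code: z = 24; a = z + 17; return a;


z is read by a's definition; a is returned
No dead code


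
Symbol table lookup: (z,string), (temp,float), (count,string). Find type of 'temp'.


Lookup 'temp' → type float


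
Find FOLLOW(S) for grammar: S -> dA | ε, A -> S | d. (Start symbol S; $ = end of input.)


$ ∈ FOLLOW(S). For each A -> αBβ: add FIRST(β)\{ε} to FOLLOW(B); if β nullable, add FOLLOW(A).
FOLLOW(S) = {$}


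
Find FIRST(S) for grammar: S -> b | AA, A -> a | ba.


Per alternative of S: FIRST(b) = {b}; FIRST(AA) = {a, b}
FIRST(S) = {a, b}


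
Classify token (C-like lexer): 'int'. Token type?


Pattern: reserved word
Type: KEYWORD


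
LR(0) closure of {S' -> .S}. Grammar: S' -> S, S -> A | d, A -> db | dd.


Start: S' -> .S
For each item with dot before a nonterminal B, add B -> .γ for every B-production
Closure: [S' -> .S, S -> .A, S -> .d, A -> .db, A -> .dd]


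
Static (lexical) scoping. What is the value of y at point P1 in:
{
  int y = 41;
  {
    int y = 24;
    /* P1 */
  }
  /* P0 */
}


y declared in the same block as P1
y = 24


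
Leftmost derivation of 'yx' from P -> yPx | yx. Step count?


Derivation: P => yx
Steps: 1


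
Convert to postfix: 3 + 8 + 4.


Left to right (same or higher precedence on left)
Postfix: 3 8 + 4 +


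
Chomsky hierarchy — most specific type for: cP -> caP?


LHS has context (more than one symbol) and |LHS| ≤ |RHS|
Classification: Type 1 (Context-Sensitive)


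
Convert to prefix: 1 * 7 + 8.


left-to-right (same/higher precedence on left): tree is (+ (* 1 7) 8)
Prefix: + * 1 7 8


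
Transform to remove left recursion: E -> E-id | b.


Left-recursive alternatives: E-id; non-recursive: b
Introduce E': E -> bE', E' -> -idE' | ε


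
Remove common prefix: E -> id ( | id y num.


Common prefix: 'id'
Factored: E -> id E', E' -> ( | y num


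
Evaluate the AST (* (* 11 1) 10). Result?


Evaluate inner: (* 11 1) = 11
Evaluate root: (* 11 10) = 110
Result: 110


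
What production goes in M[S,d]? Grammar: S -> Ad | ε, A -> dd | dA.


For [S, d]: 'd' ∈ FIRST(Ad)
Entry: S -> Ad


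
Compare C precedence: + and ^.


'+' is additive (level 9); '^' is bitwise XOR (level 4)
Higher level binds tighter
'+' has higher precedence than '^'


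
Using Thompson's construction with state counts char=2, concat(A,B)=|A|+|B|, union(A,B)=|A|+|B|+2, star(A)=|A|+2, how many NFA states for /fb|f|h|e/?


Syntax tree has 5 char leaf(s), 3 union(s), 0 star(s)
chars contribute 5×2 = 10; each union adds +2; each star adds +2
Total: 10 + 6 + 0 = 16 states


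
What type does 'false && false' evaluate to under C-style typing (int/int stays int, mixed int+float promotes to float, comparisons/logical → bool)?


Operand types: bool && bool
Rule: logical operators take bool operands and yield bool
Result type: bool


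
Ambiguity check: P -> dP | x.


right-linear, alternatives start with distinct terminals 'd' vs 'x': unique leftmost derivation
Unambiguous


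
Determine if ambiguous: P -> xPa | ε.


balanced x^n…a^n: each string has a unique parse
Unambiguous


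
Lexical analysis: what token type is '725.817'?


Pattern: digits with a decimal point
Type: FLOAT_LITERAL


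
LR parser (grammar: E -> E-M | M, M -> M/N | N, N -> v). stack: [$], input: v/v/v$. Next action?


no handle on stack; shift 'v'
Action: shift
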